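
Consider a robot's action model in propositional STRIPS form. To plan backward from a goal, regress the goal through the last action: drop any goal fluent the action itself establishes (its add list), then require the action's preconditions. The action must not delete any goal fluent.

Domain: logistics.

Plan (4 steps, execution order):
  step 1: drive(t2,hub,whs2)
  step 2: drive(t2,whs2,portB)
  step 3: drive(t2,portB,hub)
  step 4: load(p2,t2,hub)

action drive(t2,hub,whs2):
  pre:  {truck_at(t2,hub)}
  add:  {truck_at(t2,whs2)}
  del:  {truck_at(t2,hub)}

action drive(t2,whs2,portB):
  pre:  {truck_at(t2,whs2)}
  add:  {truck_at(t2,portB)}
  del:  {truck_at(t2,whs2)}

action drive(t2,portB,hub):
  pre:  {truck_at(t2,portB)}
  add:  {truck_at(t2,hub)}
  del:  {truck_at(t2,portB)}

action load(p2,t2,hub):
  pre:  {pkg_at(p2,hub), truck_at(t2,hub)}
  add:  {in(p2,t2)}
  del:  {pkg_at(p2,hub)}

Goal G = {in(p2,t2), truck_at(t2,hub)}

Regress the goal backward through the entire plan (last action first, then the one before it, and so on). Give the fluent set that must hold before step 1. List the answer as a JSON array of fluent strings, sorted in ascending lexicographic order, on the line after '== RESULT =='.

Regress step by step:
  through step 4 (load(p2,t2,hub)): drop {in(p2,t2)}, keep {truck_at(t2,hub)}, require {pkg_at(p2,hub), truck_at(t2,hub)}
    → {pkg_at(p2,hub), truck_at(t2,hub)}
  through step 3 (drive(t2,portB,hub)): drop {truck_at(t2,hub)}, keep {pkg_at(p2,hub)}, require {truck_at(t2,portB)}
    → {pkg_at(p2,hub), truck_at(t2,portB)}
  through step 2 (drive(t2,whs2,portB)): drop {truck_at(t2,portB)}, keep {pkg_at(p2,hub)}, require {truck_at(t2,whs2)}
    → {pkg_at(p2,hub), truck_at(t2,whs2)}
  through step 1 (drive(t2,hub,whs2)): drop {truck_at(t2,whs2)}, keep {pkg_at(p2,hub)}, require {truck_at(t2,hub)}
    → {pkg_at(p2,hub), truck_at(t2,hub)}

== RESULT ==
["pkg_at(p2,hub)", "truck_at(t2,hub)"]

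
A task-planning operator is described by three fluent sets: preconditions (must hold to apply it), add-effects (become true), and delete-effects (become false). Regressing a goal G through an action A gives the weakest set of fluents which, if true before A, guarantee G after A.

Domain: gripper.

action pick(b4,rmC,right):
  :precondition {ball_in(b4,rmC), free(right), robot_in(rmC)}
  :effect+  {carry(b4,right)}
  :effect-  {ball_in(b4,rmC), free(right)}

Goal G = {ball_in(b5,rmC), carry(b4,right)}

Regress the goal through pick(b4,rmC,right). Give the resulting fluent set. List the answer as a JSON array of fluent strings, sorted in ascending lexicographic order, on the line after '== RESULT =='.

Compute (G \ add) ∪ pre:
  G ∩ del = {}  (empty — regression defined)
  G \ add = {ball_in(b5,rmC), carry(b4,right)} \ {carry(b4,right)} = {ball_in(b5,rmC)}
  ∪ pre   = {ball_in(b5,rmC)} ∪ {ball_in(b4,rmC), free(right), robot_in(rmC)}
          = {ball_in(b4,rmC), ball_in(b5,rmC), free(right), robot_in(rmC)}

== RESULT ==
["ball_in(b4,rmC)", "ball_in(b5,rmC)", "free(right)", "robot_in(rmC)"]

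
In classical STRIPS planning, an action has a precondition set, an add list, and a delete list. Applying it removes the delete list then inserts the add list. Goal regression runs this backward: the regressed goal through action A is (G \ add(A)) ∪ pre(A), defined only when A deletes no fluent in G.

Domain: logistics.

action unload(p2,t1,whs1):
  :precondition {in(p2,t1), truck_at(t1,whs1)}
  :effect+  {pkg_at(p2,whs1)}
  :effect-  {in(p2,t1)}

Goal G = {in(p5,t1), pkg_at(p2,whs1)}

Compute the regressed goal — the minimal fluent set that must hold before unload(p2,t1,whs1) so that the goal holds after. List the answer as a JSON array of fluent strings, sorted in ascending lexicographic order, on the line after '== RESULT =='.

Compute (G \ add) ∪ pre:
  G ∩ del = {}  (empty — regression defined)
  G \ add = {in(p5,t1), pkg_at(p2,whs1)} \ {pkg_at(p2,whs1)} = {in(p5,t1)}
  ∪ pre   = {in(p5,t1)} ∪ {in(p2,t1), truck_at(t1,whs1)}
          = {in(p2,t1), in(p5,t1), truck_at(t1,whs1)}

== RESULT ==
["in(p2,t1)", "in(p5,t1)", "truck_at(t1,whs1)"]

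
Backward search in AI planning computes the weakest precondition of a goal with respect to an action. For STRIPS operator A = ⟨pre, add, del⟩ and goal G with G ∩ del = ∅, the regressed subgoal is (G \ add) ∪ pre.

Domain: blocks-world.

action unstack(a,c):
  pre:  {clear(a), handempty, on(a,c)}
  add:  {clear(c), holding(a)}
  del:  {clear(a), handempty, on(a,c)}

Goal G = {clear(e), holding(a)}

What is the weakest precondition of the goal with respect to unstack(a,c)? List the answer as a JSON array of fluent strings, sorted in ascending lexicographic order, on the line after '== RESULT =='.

Regress:
  G ∩ del = {}  (empty — regression defined)
  G \ add = {clear(e), holding(a)} \ {clear(c), holding(a)} = {clear(e)}
  ∪ pre   = {clear(e)} ∪ {clear(a), handempty, on(a,c)}
          = {clear(a), clear(e), handempty, on(a,c)}

== RESULT ==
["clear(a)", "clear(e)", "handempty", "on(a,c)"]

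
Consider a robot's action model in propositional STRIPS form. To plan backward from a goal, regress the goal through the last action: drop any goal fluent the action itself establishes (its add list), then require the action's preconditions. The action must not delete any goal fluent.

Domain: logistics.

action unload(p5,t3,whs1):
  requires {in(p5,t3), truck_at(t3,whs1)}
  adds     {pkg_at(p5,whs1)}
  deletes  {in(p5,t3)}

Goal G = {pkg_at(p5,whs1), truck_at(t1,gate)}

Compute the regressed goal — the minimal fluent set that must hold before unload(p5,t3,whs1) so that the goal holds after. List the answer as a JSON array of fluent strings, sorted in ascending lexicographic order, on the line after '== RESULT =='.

Regress:
  G ∩ del = {}  (empty — regression defined)
  G \ add = {pkg_at(p5,whs1), truck_at(t1,gate)} \ {pkg_at(p5,whs1)} = {truck_at(t1,gate)}
  ∪ pre   = {truck_at(t1,gate)} ∪ {in(p5,t3), truck_at(t3,whs1)}
          = {in(p5,t3), truck_at(t1,gate), truck_at(t3,whs1)}

== RESULT ==
["in(p5,t3)", "truck_at(t1,gate)", "truck_at(t3,whs1)"]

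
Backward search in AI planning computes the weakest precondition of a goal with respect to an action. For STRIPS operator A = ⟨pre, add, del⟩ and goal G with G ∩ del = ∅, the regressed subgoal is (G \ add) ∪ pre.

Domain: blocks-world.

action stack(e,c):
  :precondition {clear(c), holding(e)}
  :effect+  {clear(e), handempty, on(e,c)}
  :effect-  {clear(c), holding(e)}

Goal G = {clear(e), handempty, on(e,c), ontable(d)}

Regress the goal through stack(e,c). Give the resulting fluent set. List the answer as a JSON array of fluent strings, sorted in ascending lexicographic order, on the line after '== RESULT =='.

Compute (G \ add) ∪ pre:
  G ∩ del = {}  (empty — regression defined)
  G \ add = {clear(e), handempty, on(e,c), ontable(d)} \ {clear(e), handempty, on(e,c)} = {ontable(d)}
  ∪ pre   = {ontable(d)} ∪ {clear(c), holding(e)}
          = {clear(c), holding(e), ontable(d)}

== RESULT ==
["clear(c)", "holding(e)", "ontable(d)"]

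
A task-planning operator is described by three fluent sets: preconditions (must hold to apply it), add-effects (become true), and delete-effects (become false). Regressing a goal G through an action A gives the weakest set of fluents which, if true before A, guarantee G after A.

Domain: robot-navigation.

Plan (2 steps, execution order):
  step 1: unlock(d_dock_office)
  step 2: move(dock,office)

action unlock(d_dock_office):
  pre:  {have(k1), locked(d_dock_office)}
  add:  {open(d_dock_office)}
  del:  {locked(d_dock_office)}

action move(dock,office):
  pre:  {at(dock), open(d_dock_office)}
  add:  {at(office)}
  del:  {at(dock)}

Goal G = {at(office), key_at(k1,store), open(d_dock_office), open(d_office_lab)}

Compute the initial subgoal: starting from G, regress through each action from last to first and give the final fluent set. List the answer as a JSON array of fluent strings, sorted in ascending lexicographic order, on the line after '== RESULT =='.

Regress step by step:
  through step 2 (move(dock,office)): drop {at(office)}, keep {key_at(k1,store), open(d_dock_office), open(d_office_lab)}, require {at(dock), open(d_dock_office)}
    → {at(dock), key_at(k1,store), open(d_dock_office), open(d_office_lab)}
  through step 1 (unlock(d_dock_office)): drop {open(d_dock_office)}, keep {at(dock), key_at(k1,store), open(d_office_lab)}, require {have(k1), locked(d_dock_office)}
    → {at(dock), have(k1), key_at(k1,store), locked(d_dock_office), open(d_office_lab)}

== RESULT ==
["at(dock)", "have(k1)", "key_at(k1,store)", "locked(d_dock_office)", "open(d_office_lab)"]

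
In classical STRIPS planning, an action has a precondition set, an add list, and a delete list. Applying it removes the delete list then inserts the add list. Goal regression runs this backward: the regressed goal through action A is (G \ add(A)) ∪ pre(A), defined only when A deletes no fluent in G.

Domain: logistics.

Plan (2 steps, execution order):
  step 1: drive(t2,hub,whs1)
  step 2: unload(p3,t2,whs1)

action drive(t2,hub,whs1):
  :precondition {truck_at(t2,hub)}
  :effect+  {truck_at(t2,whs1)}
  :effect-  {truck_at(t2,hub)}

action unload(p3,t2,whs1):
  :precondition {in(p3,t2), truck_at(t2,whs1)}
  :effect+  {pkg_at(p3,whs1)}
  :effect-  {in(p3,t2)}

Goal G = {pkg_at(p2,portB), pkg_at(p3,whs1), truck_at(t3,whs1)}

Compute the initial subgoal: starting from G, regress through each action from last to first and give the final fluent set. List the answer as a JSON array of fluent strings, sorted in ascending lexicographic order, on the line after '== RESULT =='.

Regress step by step:
  through step 2 (unload(p3,t2,whs1)): drop {pkg_at(p3,whs1)}, keep {pkg_at(p2,portB), truck_at(t3,whs1)}, require {in(p3,t2), truck_at(t2,whs1)}
    → {in(p3,t2), pkg_at(p2,portB), truck_at(t2,whs1), truck_at(t3,whs1)}
  through step 1 (drive(t2,hub,whs1)): drop {truck_at(t2,whs1)}, keep {in(p3,t2), pkg_at(p2,portB), truck_at(t3,whs1)}, require {truck_at(t2,hub)}
    → {in(p3,t2), pkg_at(p2,portB), truck_at(t2,hub), truck_at(t3,whs1)}

== RESULT ==
["in(p3,t2)", "pkg_at(p2,portB)", "truck_at(t2,hub)", "truck_at(t3,whs1)"]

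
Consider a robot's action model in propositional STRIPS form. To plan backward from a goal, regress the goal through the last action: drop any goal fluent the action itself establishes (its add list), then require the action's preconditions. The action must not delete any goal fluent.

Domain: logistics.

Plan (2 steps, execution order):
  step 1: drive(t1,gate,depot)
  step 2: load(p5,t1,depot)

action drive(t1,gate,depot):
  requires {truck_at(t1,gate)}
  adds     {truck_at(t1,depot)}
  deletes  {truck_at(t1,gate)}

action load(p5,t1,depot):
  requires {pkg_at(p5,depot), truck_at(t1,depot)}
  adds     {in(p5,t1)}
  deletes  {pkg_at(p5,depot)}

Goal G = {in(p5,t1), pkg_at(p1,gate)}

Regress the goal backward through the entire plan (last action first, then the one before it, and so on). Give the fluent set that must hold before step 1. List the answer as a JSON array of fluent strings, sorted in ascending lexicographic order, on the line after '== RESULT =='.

Work backward from the goal:
  through step 2 (load(p5,t1,depot)): drop {in(p5,t1)}, keep {pkg_at(p1,gate)}, require {pkg_at(p5,depot), truck_at(t1,depot)}
    → {pkg_at(p1,gate), pkg_at(p5,depot), truck_at(t1,depot)}
  through step 1 (drive(t1,gate,depot)): drop {truck_at(t1,depot)}, keep {pkg_at(p1,gate), pkg_at(p5,depot)}, require {truck_at(t1,gate)}
    → {pkg_at(p1,gate), pkg_at(p5,depot), truck_at(t1,gate)}

== RESULT ==
["pkg_at(p1,gate)", "pkg_at(p5,depot)", "truck_at(t1,gate)"]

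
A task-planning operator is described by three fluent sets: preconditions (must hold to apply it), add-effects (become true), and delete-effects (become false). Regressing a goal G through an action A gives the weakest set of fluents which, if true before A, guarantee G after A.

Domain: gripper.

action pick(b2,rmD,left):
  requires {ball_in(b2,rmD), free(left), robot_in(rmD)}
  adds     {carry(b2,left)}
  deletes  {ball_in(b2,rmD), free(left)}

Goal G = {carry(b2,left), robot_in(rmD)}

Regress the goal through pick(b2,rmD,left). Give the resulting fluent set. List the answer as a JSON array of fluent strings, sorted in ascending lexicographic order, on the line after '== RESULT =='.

Compute (G \ add) ∪ pre:
  G ∩ del = {}  (empty — regression defined)
  G \ add = {carry(b2,left), robot_in(rmD)} \ {carry(b2,left)} = {robot_in(rmD)}
  ∪ pre   = {robot_in(rmD)} ∪ {ball_in(b2,rmD), free(left), robot_in(rmD)}
          = {ball_in(b2,rmD), free(left), robot_in(rmD)}

== RESULT ==
["ball_in(b2,rmD)", "free(left)", "robot_in(rmD)"]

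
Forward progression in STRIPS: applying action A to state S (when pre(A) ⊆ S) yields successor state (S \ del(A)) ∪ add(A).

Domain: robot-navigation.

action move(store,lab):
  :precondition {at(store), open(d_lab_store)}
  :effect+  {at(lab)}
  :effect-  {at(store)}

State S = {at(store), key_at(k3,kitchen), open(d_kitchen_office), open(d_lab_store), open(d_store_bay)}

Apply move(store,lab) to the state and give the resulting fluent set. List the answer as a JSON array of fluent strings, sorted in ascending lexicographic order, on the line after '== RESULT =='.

Progress:
  pre ⊆ S: {at(store), open(d_lab_store)} ⊆ S  — applicable
  S \ del = {key_at(k3,kitchen), open(d_kitchen_office), open(d_lab_store), open(d_store_bay)}
  ∪ add   = {at(lab), key_at(k3,kitchen), open(d_kitchen_office), open(d_lab_store), open(d_store_bay)}

== RESULT ==
["at(lab)", "key_at(k3,kitchen)", "open(d_kitchen_office)", "open(d_lab_store)", "open(d_store_bay)"]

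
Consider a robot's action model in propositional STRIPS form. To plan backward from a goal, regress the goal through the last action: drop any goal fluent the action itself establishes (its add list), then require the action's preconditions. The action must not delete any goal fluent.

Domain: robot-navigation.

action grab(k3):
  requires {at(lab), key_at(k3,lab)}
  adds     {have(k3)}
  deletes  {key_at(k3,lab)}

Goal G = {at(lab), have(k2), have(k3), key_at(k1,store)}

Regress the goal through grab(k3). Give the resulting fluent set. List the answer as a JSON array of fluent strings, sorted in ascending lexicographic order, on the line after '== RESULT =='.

Regress:
  G ∩ del = {}  (empty — regression defined)
  G \ add = {at(lab), have(k2), have(k3), key_at(k1,store)} \ {have(k3)} = {at(lab), have(k2), key_at(k1,store)}
  ∪ pre   = {at(lab), have(k2), key_at(k1,store)} ∪ {at(lab), key_at(k3,lab)}
          = {at(lab), have(k2), key_at(k1,store), key_at(k3,lab)}

== RESULT ==
["at(lab)", "have(k2)", "key_at(k1,store)", "key_at(k3,lab)"]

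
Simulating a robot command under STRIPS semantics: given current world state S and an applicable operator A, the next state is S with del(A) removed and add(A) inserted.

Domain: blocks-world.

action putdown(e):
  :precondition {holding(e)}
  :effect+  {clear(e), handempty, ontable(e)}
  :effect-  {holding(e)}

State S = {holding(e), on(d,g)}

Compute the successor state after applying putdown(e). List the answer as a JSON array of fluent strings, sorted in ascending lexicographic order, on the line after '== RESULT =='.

Progress:
  pre ⊆ S: {holding(e)} ⊆ S  — applicable
  S \ del = {on(d,g)}
  ∪ add   = {clear(e), handempty, on(d,g), ontable(e)}

== RESULT ==
["clear(e)", "handempty", "on(d,g)", "ontable(e)"]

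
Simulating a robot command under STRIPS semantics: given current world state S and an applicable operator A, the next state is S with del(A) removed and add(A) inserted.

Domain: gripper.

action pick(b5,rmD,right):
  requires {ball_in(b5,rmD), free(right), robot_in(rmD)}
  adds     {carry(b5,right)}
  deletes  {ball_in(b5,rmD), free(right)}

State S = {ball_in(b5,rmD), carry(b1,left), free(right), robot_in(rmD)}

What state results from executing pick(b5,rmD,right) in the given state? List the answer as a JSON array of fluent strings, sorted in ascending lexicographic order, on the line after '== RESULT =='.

Progress:
  pre ⊆ S: {ball_in(b5,rmD), free(right), robot_in(rmD)} ⊆ S  — applicable
  S \ del = {carry(b1,left), robot_in(rmD)}
  ∪ add   = {carry(b1,left), carry(b5,right), robot_in(rmD)}

== RESULT ==
["carry(b1,left)", "carry(b5,right)", "robot_in(rmD)"]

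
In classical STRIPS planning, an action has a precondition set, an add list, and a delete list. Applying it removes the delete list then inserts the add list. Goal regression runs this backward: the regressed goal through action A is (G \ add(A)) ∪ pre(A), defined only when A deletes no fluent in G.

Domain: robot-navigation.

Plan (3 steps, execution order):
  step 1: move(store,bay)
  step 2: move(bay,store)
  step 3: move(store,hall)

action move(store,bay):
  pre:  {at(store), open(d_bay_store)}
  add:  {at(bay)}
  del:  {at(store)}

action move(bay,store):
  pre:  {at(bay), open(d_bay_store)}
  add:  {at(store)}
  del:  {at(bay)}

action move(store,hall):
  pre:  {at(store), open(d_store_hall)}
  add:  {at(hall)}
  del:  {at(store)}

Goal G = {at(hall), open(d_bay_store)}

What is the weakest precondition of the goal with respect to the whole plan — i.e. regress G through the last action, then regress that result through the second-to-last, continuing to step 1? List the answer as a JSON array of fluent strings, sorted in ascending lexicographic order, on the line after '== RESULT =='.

Work backward from the goal:
  through step 3 (move(store,hall)): drop {at(hall)}, keep {open(d_bay_store)}, require {at(store), open(d_store_hall)}
    → {at(store), open(d_bay_store), open(d_store_hall)}
  through step 2 (move(bay,store)): drop {at(store)}, keep {open(d_bay_store), open(d_store_hall)}, require {at(bay), open(d_bay_store)}
    → {at(bay), open(d_bay_store), open(d_store_hall)}
  through step 1 (move(store,bay)): drop {at(bay)}, keep {open(d_bay_store), open(d_store_hall)}, require {at(store), open(d_bay_store)}
    → {at(store), open(d_bay_store), open(d_store_hall)}

== RESULT ==
["at(store)", "open(d_bay_store)", "open(d_store_hall)"]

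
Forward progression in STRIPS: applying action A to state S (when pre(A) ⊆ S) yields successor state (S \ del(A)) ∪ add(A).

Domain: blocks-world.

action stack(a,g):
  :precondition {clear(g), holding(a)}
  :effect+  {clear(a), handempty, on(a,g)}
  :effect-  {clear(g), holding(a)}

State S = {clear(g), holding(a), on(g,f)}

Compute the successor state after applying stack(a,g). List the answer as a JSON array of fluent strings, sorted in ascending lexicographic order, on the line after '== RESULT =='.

Progress:
  pre ⊆ S: {clear(g), holding(a)} ⊆ S  — applicable
  S \ del = {on(g,f)}
  ∪ add   = {clear(a), handempty, on(a,g), on(g,f)}

== RESULT ==
["clear(a)", "handempty", "on(a,g)", "on(g,f)"]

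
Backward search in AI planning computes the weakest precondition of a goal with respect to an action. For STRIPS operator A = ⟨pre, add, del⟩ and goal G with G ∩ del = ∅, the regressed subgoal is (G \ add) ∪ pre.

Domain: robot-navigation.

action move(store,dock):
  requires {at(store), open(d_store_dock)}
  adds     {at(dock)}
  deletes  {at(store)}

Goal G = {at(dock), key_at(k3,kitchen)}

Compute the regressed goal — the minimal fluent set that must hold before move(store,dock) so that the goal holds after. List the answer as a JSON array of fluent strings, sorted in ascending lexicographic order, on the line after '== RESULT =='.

Regress:
  G ∩ del = {}  (empty — regression defined)
  G \ add = {at(dock), key_at(k3,kitchen)} \ {at(dock)} = {key_at(k3,kitchen)}
  ∪ pre   = {key_at(k3,kitchen)} ∪ {at(store), open(d_store_dock)}
          = {at(store), key_at(k3,kitchen), open(d_store_dock)}

== RESULT ==
["at(store)", "key_at(k3,kitchen)", "open(d_store_dock)"]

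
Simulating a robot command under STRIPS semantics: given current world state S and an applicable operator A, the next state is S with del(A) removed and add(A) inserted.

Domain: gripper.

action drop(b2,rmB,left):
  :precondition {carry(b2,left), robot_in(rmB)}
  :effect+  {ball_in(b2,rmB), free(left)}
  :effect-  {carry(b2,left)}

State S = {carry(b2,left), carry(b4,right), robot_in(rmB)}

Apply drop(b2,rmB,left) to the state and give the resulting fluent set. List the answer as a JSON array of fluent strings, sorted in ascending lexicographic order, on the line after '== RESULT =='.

Compute (S \ del) ∪ add:
  pre ⊆ S: {carry(b2,left), robot_in(rmB)} ⊆ S  — applicable
  S \ del = {carry(b4,right), robot_in(rmB)}
  ∪ add   = {ball_in(b2,rmB), carry(b4,right), free(left), robot_in(rmB)}

== RESULT ==
["ball_in(b2,rmB)", "carry(b4,right)", "free(left)", "robot_in(rmB)"]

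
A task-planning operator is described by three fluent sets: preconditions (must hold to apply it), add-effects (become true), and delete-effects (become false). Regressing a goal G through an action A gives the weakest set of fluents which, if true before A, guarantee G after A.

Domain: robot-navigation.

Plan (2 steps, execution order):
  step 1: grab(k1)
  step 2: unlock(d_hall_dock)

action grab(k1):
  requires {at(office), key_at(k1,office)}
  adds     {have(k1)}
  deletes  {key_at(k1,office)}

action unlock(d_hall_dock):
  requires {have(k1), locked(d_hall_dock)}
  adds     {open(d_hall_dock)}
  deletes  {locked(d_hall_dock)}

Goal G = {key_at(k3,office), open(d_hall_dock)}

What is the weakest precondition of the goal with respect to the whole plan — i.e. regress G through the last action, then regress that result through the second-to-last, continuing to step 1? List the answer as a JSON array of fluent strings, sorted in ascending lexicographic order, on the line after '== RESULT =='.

Regress step by step:
  through step 2 (unlock(d_hall_dock)): drop {open(d_hall_dock)}, keep {key_at(k3,office)}, require {have(k1), locked(d_hall_dock)}
    → {have(k1), key_at(k3,office), locked(d_hall_dock)}
  through step 1 (grab(k1)): drop {have(k1)}, keep {key_at(k3,office), locked(d_hall_dock)}, require {at(office), key_at(k1,office)}
    → {at(office), key_at(k1,office), key_at(k3,office), locked(d_hall_dock)}

== RESULT ==
["at(office)", "key_at(k1,office)", "key_at(k3,office)", "locked(d_hall_dock)"]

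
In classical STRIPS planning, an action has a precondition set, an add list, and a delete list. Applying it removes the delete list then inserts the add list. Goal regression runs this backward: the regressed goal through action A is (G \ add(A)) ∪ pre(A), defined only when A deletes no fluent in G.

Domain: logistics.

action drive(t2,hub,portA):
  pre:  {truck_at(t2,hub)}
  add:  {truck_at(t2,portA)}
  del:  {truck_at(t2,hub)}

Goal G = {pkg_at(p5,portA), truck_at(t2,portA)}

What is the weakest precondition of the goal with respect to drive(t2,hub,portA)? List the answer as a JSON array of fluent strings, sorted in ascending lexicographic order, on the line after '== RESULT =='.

Compute (G \ add) ∪ pre:
  G ∩ del = {}  (empty — regression defined)
  G \ add = {pkg_at(p5,portA), truck_at(t2,portA)} \ {truck_at(t2,portA)} = {pkg_at(p5,portA)}
  ∪ pre   = {pkg_at(p5,portA)} ∪ {truck_at(t2,hub)}
          = {pkg_at(p5,portA), truck_at(t2,hub)}

== RESULT ==
["pkg_at(p5,portA)", "truck_at(t2,hub)"]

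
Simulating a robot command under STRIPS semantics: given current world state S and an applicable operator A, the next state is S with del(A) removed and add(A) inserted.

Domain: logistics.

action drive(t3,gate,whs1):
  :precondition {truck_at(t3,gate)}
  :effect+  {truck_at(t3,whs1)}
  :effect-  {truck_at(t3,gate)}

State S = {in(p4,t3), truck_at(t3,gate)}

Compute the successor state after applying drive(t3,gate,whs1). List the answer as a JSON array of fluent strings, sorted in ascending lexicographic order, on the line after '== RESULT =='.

Compute (S \ del) ∪ add:
  pre ⊆ S: {truck_at(t3,gate)} ⊆ S  — applicable
  S \ del = {in(p4,t3)}
  ∪ add   = {in(p4,t3), truck_at(t3,whs1)}

== RESULT ==
["in(p4,t3)", "truck_at(t3,whs1)"]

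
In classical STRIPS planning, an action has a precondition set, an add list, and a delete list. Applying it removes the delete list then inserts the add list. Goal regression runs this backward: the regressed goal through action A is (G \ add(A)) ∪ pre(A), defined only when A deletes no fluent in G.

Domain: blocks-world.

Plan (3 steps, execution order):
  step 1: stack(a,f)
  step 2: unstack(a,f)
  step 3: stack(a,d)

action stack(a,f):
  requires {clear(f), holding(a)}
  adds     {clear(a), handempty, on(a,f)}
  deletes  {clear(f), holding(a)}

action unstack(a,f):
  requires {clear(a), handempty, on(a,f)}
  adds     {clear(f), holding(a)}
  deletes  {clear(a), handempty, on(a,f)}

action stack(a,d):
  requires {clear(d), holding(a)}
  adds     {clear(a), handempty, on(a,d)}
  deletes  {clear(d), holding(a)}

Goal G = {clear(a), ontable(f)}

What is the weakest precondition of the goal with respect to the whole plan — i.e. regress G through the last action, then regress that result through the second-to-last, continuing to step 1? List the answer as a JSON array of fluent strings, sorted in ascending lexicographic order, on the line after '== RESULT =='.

Work backward from the goal:
  through step 3 (stack(a,d)): drop {clear(a)}, keep {ontable(f)}, require {clear(d), holding(a)}
    → {clear(d), holding(a), ontable(f)}
  through step 2 (unstack(a,f)): drop {holding(a)}, keep {clear(d), ontable(f)}, require {clear(a), handempty, on(a,f)}
    → {clear(a), clear(d), handempty, on(a,f), ontable(f)}
  through step 1 (stack(a,f)): drop {clear(a), handempty, on(a,f)}, keep {clear(d), ontable(f)}, require {clear(f), holding(a)}
    → {clear(d), clear(f), holding(a), ontable(f)}

== RESULT ==
["clear(d)", "clear(f)", "holding(a)", "ontable(f)"]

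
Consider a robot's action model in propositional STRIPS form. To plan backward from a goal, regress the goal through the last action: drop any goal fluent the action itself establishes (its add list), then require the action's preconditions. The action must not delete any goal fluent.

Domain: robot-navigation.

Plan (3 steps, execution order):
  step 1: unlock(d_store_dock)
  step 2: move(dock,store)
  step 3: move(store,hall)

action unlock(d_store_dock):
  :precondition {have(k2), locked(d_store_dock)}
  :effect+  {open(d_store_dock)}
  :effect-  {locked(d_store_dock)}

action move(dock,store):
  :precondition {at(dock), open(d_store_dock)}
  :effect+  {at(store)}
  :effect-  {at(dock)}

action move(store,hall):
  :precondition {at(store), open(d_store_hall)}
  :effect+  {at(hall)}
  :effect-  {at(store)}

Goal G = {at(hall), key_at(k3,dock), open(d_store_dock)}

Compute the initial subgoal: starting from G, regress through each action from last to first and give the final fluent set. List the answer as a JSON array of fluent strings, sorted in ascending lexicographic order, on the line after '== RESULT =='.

Work backward from the goal:
  through step 3 (move(store,hall)): drop {at(hall)}, keep {key_at(k3,dock), open(d_store_dock)}, require {at(store), open(d_store_hall)}
    → {at(store), key_at(k3,dock), open(d_store_dock), open(d_store_hall)}
  through step 2 (move(dock,store)): drop {at(store)}, keep {key_at(k3,dock), open(d_store_dock), open(d_store_hall)}, require {at(dock), open(d_store_dock)}
    → {at(dock), key_at(k3,dock), open(d_store_dock), open(d_store_hall)}
  through step 1 (unlock(d_store_dock)): drop {open(d_store_dock)}, keep {at(dock), key_at(k3,dock), open(d_store_hall)}, require {have(k2), locked(d_store_dock)}
    → {at(dock), have(k2), key_at(k3,dock), locked(d_store_dock), open(d_store_hall)}

== RESULT ==
["at(dock)", "have(k2)", "key_at(k3,dock)", "locked(d_store_dock)", "open(d_store_hall)"]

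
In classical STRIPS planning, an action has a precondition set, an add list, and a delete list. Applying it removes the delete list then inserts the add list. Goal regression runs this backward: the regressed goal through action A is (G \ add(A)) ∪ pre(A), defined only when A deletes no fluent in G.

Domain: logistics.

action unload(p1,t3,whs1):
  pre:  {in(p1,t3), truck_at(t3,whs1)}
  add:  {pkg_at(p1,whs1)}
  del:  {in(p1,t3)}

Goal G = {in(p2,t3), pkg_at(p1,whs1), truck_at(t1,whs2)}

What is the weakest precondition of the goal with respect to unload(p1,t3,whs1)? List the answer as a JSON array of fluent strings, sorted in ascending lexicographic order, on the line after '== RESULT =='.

Compute (G \ add) ∪ pre:
  G ∩ del = {}  (empty — regression defined)
  G \ add = {in(p2,t3), pkg_at(p1,whs1), truck_at(t1,whs2)} \ {pkg_at(p1,whs1)} = {in(p2,t3), truck_at(t1,whs2)}
  ∪ pre   = {in(p2,t3), truck_at(t1,whs2)} ∪ {in(p1,t3), truck_at(t3,whs1)}
          = {in(p1,t3), in(p2,t3), truck_at(t1,whs2), truck_at(t3,whs1)}

== RESULT ==
["in(p1,t3)", "in(p2,t3)", "truck_at(t1,whs2)", "truck_at(t3,whs1)"]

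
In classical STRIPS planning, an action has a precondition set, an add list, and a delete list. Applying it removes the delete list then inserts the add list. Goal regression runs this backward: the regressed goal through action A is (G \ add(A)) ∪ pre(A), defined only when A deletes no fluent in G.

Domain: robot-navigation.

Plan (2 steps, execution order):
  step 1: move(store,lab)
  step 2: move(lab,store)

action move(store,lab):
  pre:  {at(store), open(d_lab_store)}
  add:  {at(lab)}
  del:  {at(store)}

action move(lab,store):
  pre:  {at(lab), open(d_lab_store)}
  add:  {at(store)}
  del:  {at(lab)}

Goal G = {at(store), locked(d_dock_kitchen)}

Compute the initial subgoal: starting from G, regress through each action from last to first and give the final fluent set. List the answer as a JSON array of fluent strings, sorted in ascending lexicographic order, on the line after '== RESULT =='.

Regress step by step:
  through step 2 (move(lab,store)): drop {at(store)}, keep {locked(d_dock_kitchen)}, require {at(lab), open(d_lab_store)}
    → {at(lab), locked(d_dock_kitchen), open(d_lab_store)}
  through step 1 (move(store,lab)): drop {at(lab)}, keep {locked(d_dock_kitchen), open(d_lab_store)}, require {at(store), open(d_lab_store)}
    → {at(store), locked(d_dock_kitchen), open(d_lab_store)}

== RESULT ==
["at(store)", "locked(d_dock_kitchen)", "open(d_lab_store)"]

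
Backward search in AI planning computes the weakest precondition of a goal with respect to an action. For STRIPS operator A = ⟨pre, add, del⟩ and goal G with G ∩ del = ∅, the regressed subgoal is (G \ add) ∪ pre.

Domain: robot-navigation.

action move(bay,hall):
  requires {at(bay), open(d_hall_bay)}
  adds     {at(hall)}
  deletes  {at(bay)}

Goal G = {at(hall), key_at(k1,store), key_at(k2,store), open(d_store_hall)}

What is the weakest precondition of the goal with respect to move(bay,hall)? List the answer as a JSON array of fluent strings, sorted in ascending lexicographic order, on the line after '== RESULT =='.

Compute (G \ add) ∪ pre:
  G ∩ del = {}  (empty — regression defined)
  G \ add = {at(hall), key_at(k1,store), key_at(k2,store), open(d_store_hall)} \ {at(hall)} = {key_at(k1,store), key_at(k2,store), open(d_store_hall)}
  ∪ pre   = {key_at(k1,store), key_at(k2,store), open(d_store_hall)} ∪ {at(bay), open(d_hall_bay)}
          = {at(bay), key_at(k1,store), key_at(k2,store), open(d_hall_bay), open(d_store_hall)}

== RESULT ==
["at(bay)", "key_at(k1,store)", "key_at(k2,store)", "open(d_hall_bay)", "open(d_store_hall)"]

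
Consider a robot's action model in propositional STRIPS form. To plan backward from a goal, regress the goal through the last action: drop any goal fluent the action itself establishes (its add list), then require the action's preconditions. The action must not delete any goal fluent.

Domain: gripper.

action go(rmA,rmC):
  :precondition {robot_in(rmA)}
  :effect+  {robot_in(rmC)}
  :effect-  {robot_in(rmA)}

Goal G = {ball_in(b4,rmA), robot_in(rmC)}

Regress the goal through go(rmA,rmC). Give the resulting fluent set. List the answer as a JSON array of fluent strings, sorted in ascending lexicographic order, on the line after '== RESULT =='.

Regress:
  G ∩ del = {}  (empty — regression defined)
  G \ add = {ball_in(b4,rmA), robot_in(rmC)} \ {robot_in(rmC)} = {ball_in(b4,rmA)}
  ∪ pre   = {ball_in(b4,rmA)} ∪ {robot_in(rmA)}
          = {ball_in(b4,rmA), robot_in(rmA)}

== RESULT ==
["ball_in(b4,rmA)", "robot_in(rmA)"]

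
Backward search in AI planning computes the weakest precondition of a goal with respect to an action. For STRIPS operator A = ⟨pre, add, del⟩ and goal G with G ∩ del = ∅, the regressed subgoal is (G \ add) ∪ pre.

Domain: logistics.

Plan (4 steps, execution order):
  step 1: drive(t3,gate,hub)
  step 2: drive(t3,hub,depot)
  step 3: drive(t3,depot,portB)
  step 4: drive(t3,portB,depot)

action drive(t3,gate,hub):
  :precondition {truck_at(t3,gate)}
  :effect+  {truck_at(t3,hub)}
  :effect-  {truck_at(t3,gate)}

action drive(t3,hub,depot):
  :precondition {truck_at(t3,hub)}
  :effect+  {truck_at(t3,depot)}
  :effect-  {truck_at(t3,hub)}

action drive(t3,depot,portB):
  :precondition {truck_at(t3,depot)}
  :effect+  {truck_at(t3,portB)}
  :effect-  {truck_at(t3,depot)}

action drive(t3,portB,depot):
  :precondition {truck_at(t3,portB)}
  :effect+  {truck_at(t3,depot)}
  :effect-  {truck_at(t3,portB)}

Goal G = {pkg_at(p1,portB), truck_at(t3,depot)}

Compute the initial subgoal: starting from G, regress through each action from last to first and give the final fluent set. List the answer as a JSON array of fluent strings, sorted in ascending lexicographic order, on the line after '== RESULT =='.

Work backward from the goal:
  through step 4 (drive(t3,portB,depot)): drop {truck_at(t3,depot)}, keep {pkg_at(p1,portB)}, require {truck_at(t3,portB)}
    → {pkg_at(p1,portB), truck_at(t3,portB)}
  through step 3 (drive(t3,depot,portB)): drop {truck_at(t3,portB)}, keep {pkg_at(p1,portB)}, require {truck_at(t3,depot)}
    → {pkg_at(p1,portB), truck_at(t3,depot)}
  through step 2 (drive(t3,hub,depot)): drop {truck_at(t3,depot)}, keep {pkg_at(p1,portB)}, require {truck_at(t3,hub)}
    → {pkg_at(p1,portB), truck_at(t3,hub)}
  through step 1 (drive(t3,gate,hub)): drop {truck_at(t3,hub)}, keep {pkg_at(p1,portB)}, require {truck_at(t3,gate)}
    → {pkg_at(p1,portB), truck_at(t3,gate)}

== RESULT ==
["pkg_at(p1,portB)", "truck_at(t3,gate)"]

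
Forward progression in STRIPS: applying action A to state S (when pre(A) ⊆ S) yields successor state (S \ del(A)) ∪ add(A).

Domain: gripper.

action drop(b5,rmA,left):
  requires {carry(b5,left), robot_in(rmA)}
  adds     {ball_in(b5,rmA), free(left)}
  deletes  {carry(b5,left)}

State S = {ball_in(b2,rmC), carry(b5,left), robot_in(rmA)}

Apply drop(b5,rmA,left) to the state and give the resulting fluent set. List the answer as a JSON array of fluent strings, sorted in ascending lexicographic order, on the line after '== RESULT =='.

Progress:
  pre ⊆ S: {carry(b5,left), robot_in(rmA)} ⊆ S  — applicable
  S \ del = {ball_in(b2,rmC), robot_in(rmA)}
  ∪ add   = {ball_in(b2,rmC), ball_in(b5,rmA), free(left), robot_in(rmA)}

== RESULT ==
["ball_in(b2,rmC)", "ball_in(b5,rmA)", "free(left)", "robot_in(rmA)"]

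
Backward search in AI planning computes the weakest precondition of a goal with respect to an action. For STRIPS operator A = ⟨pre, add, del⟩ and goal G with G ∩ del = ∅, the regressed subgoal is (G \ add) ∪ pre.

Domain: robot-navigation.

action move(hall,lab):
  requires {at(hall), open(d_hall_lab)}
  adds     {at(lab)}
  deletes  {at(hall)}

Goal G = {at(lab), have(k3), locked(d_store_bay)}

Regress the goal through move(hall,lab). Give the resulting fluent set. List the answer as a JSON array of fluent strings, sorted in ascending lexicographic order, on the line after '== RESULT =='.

Compute (G \ add) ∪ pre:
  G ∩ del = {}  (empty — regression defined)
  G \ add = {at(lab), have(k3), locked(d_store_bay)} \ {at(lab)} = {have(k3), locked(d_store_bay)}
  ∪ pre   = {have(k3), locked(d_store_bay)} ∪ {at(hall), open(d_hall_lab)}
          = {at(hall), have(k3), locked(d_store_bay), open(d_hall_lab)}

== RESULT ==
["at(hall)", "have(k3)", "locked(d_store_bay)", "open(d_hall_lab)"]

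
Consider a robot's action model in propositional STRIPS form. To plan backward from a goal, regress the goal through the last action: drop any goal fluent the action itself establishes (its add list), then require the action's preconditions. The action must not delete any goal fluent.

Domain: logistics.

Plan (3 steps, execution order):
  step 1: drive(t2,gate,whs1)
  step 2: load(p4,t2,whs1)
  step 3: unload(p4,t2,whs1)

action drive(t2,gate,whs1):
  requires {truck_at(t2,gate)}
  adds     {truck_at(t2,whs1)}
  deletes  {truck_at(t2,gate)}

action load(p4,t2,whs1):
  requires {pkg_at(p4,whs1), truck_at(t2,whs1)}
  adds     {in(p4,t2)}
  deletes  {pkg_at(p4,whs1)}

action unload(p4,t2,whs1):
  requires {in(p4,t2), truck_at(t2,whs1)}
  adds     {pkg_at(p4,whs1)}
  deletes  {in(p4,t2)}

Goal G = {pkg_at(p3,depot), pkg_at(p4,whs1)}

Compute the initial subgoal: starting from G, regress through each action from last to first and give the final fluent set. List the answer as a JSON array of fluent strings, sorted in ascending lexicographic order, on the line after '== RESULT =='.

Work backward from the goal:
  through step 3 (unload(p4,t2,whs1)): drop {pkg_at(p4,whs1)}, keep {pkg_at(p3,depot)}, require {in(p4,t2), truck_at(t2,whs1)}
    → {in(p4,t2), pkg_at(p3,depot), truck_at(t2,whs1)}
  through step 2 (load(p4,t2,whs1)): drop {in(p4,t2)}, keep {pkg_at(p3,depot), truck_at(t2,whs1)}, require {pkg_at(p4,whs1), truck_at(t2,whs1)}
    → {pkg_at(p3,depot), pkg_at(p4,whs1), truck_at(t2,whs1)}
  through step 1 (drive(t2,gate,whs1)): drop {truck_at(t2,whs1)}, keep {pkg_at(p3,depot), pkg_at(p4,whs1)}, require {truck_at(t2,gate)}
    → {pkg_at(p3,depot), pkg_at(p4,whs1), truck_at(t2,gate)}

== RESULT ==
["pkg_at(p3,depot)", "pkg_at(p4,whs1)", "truck_at(t2,gate)"]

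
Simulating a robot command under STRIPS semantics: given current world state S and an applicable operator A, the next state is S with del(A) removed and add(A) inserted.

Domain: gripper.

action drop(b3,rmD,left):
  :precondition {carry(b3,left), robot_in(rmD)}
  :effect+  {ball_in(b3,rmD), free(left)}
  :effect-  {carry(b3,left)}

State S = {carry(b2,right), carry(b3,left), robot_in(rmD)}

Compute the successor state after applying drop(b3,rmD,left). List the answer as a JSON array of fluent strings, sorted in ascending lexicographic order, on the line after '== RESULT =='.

Progress:
  pre ⊆ S: {carry(b3,left), robot_in(rmD)} ⊆ S  — applicable
  S \ del = {carry(b2,right), robot_in(rmD)}
  ∪ add   = {ball_in(b3,rmD), carry(b2,right), free(left), robot_in(rmD)}

== RESULT ==
["ball_in(b3,rmD)", "carry(b2,right)", "free(left)", "robot_in(rmD)"]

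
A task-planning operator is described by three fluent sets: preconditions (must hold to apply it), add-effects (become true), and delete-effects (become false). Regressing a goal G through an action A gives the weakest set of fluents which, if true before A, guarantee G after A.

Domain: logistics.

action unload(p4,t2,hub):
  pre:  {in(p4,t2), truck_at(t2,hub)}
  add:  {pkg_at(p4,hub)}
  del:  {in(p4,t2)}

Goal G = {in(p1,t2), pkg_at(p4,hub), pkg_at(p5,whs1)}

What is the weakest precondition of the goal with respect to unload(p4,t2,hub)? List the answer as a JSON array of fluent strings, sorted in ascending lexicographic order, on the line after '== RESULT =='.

Regress:
  G ∩ del = {}  (empty — regression defined)
  G \ add = {in(p1,t2), pkg_at(p4,hub), pkg_at(p5,whs1)} \ {pkg_at(p4,hub)} = {in(p1,t2), pkg_at(p5,whs1)}
  ∪ pre   = {in(p1,t2), pkg_at(p5,whs1)} ∪ {in(p4,t2), truck_at(t2,hub)}
          = {in(p1,t2), in(p4,t2), pkg_at(p5,whs1), truck_at(t2,hub)}

== RESULT ==
["in(p1,t2)", "in(p4,t2)", "pkg_at(p5,whs1)", "truck_at(t2,hub)"]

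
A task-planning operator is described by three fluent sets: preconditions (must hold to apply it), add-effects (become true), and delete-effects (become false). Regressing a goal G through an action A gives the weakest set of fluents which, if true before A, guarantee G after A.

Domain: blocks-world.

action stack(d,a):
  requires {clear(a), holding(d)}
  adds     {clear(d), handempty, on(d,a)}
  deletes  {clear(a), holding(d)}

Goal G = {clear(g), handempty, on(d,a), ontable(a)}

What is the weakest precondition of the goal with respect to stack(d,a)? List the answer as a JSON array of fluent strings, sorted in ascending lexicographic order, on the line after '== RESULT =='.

Compute (G \ add) ∪ pre:
  G ∩ del = {}  (empty — regression defined)
  G \ add = {clear(g), handempty, on(d,a), ontable(a)} \ {clear(d), handempty, on(d,a)} = {clear(g), ontable(a)}
  ∪ pre   = {clear(g), ontable(a)} ∪ {clear(a), holding(d)}
          = {clear(a), clear(g), holding(d), ontable(a)}

== RESULT ==
["clear(a)", "clear(g)", "holding(d)", "ontable(a)"]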